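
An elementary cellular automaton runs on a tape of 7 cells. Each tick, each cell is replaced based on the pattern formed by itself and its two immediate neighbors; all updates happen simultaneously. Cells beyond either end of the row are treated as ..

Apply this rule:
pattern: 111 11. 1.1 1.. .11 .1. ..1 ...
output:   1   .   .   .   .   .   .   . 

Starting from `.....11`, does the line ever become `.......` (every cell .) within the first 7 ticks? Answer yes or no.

yes

.......
all cells are . at tick 1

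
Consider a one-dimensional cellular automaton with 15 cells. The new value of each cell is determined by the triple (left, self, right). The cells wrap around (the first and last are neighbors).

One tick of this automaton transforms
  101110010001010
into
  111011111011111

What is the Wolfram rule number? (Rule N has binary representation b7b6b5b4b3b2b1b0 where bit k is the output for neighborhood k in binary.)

126

position 3: 111 → 0  (bit 7 = 0)
position 4: 110 → 1  (bit 6 = 1)
position 1: 101 → 1  (bit 5 = 1)
position 5: 100 → 1  (bit 4 = 1)
position 2: 011 → 1  (bit 3 = 1)
position 0: 010 → 1  (bit 2 = 1)
position 6: 001 → 1  (bit 1 = 1)
position 9: 000 → 0  (bit 0 = 0)
bits b7..b0 = 01111110 = 126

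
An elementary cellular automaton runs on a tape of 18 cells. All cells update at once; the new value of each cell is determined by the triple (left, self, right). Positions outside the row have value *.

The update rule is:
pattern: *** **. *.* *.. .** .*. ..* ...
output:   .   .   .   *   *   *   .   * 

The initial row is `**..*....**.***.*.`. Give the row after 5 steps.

..*.****.*..*...*.
*.*.*....**.***.*.
..*.****.*..*...*.  (repeats step 1; period 2)
step 5: ..*.****.*..*...*.

..*.****.*..*...*.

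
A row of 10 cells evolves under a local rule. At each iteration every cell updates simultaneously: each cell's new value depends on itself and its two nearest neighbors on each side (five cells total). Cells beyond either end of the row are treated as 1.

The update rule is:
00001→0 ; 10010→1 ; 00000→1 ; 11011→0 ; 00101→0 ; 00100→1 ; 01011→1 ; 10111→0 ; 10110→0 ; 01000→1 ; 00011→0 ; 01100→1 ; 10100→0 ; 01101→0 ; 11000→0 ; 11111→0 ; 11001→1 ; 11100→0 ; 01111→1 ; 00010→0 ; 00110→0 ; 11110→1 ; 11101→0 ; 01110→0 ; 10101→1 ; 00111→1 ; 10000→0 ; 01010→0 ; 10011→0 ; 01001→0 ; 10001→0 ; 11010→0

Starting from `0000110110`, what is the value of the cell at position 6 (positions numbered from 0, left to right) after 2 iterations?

0000000000
0011111100
position 6 holds 1

1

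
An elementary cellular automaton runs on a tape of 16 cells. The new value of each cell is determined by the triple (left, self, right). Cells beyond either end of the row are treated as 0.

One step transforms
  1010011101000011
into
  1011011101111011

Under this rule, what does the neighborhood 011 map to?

1

At position 5 the neighborhood is 011; the next row has 1 there.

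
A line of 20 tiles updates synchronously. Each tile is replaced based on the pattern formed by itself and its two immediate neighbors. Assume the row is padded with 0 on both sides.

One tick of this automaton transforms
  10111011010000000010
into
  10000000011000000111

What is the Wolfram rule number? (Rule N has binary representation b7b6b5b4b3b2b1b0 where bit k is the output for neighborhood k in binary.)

position 3: 111 → 0  (bit 7 = 0)
position 4: 110 → 0  (bit 6 = 0)
position 1: 101 → 0  (bit 5 = 0)
position 10: 100 → 1  (bit 4 = 1)
position 2: 011 → 0  (bit 3 = 0)
position 0: 010 → 1  (bit 2 = 1)
position 17: 001 → 1  (bit 1 = 1)
position 11: 000 → 0  (bit 0 = 0)
bits b7..b0 = 00010110 = 22

22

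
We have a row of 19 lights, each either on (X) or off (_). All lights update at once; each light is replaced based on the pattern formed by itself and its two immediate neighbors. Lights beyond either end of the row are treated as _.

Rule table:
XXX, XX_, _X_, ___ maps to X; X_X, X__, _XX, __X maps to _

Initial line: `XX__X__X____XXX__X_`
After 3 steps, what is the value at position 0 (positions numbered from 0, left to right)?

_X__X__X_XX__XX__X_
_X__X__X__X___X__X_
_X__X__X__X_X_X__X_
position 0 holds _

_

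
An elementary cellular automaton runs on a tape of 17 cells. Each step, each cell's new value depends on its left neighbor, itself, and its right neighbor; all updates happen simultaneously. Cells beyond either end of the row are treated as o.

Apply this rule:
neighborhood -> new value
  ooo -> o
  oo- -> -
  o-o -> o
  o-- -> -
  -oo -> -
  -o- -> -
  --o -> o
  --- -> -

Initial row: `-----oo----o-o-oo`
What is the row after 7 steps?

step 1: ----o-----o-o-o-o
step 2: ---o-----o-o-o-o-
step 3: --o-----o-o-o-o-o
step 4: -o-----o-o-o-o-o-
step 5: o-----o-o-o-o-o-o
step 6: -----o-o-o-o-o-o-
step 7: ----o-o-o-o-o-o-o

----o-o-o-o-o-o-o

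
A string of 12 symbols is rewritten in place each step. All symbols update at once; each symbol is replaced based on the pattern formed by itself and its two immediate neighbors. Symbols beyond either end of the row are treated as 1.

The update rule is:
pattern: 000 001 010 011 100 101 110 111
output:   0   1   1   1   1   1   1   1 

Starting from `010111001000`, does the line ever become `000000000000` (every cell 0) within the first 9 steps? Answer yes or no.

no

111111111101
111111111111
111111111111  (fixed point — unchanged through step 9)
step 9 is 111111111111, still not uniform 0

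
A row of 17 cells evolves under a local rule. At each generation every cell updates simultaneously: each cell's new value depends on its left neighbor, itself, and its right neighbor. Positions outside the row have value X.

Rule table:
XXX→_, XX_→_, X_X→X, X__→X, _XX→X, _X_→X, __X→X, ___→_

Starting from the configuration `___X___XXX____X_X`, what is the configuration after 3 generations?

X_XXX_XX__X__XXXX
_XX__XX_XXXXXX___
XX_XXX_XX_____X_X

XX_XXX_XX_____X_X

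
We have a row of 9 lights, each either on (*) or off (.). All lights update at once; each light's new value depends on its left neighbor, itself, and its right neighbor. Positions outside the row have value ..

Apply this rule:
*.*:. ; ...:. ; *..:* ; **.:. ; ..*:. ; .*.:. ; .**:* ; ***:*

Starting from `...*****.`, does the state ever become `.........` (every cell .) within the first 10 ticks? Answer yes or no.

yes

...****.*
...***...
...**.*..
...*...*.
....*...*
.....*...
......*..
.......*.
........*
.........
all cells are . at tick 10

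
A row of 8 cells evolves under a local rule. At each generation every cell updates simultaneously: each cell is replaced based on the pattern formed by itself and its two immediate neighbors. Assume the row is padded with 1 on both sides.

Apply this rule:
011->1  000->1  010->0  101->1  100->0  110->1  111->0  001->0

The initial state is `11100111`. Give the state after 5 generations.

00100100
00000000
01111110
11000011
01011010

01011010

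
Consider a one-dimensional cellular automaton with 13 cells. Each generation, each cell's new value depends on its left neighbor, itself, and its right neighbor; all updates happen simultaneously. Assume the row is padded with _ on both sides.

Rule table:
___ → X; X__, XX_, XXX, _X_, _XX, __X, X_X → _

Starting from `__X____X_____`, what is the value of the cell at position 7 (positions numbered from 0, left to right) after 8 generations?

X

X___XX___XXXX
__X____X_____  (repeats generation 0; period 2)
generation 8: __X____X_____
position 7 holds X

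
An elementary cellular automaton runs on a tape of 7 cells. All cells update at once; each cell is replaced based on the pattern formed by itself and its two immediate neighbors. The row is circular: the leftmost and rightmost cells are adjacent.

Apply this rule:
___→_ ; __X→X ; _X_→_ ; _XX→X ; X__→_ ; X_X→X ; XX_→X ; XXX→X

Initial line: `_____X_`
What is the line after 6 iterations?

______X

____X__
___X___
__X____
_X_____
X______
______X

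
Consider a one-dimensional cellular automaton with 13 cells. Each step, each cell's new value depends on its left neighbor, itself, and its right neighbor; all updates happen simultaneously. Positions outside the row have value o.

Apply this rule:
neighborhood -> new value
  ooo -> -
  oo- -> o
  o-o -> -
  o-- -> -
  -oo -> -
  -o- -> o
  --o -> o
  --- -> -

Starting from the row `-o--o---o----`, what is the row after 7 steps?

-o-oo-o-o-oo-

step 1: -o-oo--oo---o
step 2: -o--o-o-o--o-
step 3: -o-oo-o-o-oo-
step 4: -o--o-o-o--o-  (repeats step 2; period 2)
step 7: -o-oo-o-o-oo-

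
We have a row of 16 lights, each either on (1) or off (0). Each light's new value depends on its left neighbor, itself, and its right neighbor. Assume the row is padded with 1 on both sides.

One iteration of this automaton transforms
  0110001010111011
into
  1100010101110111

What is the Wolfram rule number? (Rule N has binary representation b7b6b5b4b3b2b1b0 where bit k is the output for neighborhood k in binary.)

position 11: 111 → 1  (bit 7 = 1)
position 2: 110 → 0  (bit 6 = 0)
position 0: 101 → 1  (bit 5 = 1)
position 3: 100 → 0  (bit 4 = 0)
position 1: 011 → 1  (bit 3 = 1)
position 6: 010 → 0  (bit 2 = 0)
position 5: 001 → 1  (bit 1 = 1)
position 4: 000 → 0  (bit 0 = 0)
bits b7..b0 = 10101010 = 170

170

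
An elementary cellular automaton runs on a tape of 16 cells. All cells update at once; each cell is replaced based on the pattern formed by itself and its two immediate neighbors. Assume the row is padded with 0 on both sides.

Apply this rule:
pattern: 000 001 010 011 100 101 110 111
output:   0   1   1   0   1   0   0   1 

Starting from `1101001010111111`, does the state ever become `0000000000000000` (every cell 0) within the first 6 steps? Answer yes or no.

0001111010011110
0010110011101101
0110001101000001
1001010001100011
1111011010010100
0110000011110110
step 6 is 0110000011110110, still not uniform 0

no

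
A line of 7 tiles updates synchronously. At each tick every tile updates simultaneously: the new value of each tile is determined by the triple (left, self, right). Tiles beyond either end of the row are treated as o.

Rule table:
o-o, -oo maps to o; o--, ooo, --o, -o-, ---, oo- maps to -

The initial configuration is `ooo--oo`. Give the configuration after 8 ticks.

------o

tick 1: -----o-
tick 2: ------o
tick 3: ------o  (fixed point — unchanged through tick 8)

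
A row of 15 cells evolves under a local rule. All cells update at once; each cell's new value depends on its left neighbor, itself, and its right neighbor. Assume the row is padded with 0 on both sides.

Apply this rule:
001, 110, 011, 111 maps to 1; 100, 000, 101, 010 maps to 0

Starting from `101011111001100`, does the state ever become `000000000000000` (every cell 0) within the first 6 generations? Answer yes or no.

generation 1: 000011111011100
generation 2: 000111111011100
generation 3: 001111111011100
generation 4: 011111111011100
generation 5: 111111111011100
generation 6: 111111111011100
generation 6 is 111111111011100, still not uniform 0

no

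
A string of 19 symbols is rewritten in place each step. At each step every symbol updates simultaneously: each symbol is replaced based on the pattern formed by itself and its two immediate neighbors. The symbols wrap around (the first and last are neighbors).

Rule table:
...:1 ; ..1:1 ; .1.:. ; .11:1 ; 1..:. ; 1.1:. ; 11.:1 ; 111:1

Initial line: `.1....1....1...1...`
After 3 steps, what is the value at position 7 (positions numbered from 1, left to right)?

.

1..111..111..11..11
1.1111.1111.111.111
1.1111.1111.111.111
position 7 holds .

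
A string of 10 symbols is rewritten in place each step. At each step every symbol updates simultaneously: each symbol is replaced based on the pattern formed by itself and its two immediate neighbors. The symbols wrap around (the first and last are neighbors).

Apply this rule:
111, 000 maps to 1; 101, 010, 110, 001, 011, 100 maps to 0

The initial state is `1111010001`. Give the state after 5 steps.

1110000100
0100110000
0000000111
0111110010
0011100000

0011100000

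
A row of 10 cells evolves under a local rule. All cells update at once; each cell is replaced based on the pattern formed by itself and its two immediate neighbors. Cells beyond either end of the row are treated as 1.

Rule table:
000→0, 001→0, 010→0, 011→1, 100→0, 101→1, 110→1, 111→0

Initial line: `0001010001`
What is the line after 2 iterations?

0000100001
0000000001

0000000001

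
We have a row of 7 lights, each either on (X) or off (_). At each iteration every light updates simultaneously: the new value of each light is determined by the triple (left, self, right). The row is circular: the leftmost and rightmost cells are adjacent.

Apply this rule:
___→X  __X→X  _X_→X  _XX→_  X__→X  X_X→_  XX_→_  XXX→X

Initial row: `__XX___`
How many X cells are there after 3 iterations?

iteration 1: XX__XXX
iteration 2: X_XX_XX
iteration 3: ______X
count of X: 1

1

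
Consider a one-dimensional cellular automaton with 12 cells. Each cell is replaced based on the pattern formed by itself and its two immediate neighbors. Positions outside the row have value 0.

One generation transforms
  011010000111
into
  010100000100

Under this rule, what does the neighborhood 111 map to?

0

At position 10 the neighborhood is 111; the next row has 0 there.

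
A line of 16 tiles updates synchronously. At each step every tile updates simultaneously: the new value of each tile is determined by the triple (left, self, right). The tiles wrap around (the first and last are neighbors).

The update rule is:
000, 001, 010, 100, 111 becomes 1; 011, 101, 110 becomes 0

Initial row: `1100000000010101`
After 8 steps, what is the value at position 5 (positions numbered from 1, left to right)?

0

step 1: 1011111111110100
step 2: 1001111111100111
step 3: 0110111111011011
step 4: 0000011110000000
step 5: 1111101101111111
step 6: 1111000000111111
step 7: 1110111111011111
step 8: 1100011110001111
position 5 holds 0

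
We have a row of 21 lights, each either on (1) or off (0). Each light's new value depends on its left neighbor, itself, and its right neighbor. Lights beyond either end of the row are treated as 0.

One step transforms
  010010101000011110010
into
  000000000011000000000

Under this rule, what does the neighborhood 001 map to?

0

At position 0 the neighborhood is 001; the next row has 0 there.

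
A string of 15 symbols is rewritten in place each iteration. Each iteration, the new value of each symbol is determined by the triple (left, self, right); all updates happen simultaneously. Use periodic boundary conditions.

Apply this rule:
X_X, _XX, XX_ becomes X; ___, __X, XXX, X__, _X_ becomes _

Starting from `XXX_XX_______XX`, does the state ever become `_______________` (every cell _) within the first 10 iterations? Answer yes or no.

__XXXX_______X_
__X__X_________
_______________
all cells are _ at iteration 3

yes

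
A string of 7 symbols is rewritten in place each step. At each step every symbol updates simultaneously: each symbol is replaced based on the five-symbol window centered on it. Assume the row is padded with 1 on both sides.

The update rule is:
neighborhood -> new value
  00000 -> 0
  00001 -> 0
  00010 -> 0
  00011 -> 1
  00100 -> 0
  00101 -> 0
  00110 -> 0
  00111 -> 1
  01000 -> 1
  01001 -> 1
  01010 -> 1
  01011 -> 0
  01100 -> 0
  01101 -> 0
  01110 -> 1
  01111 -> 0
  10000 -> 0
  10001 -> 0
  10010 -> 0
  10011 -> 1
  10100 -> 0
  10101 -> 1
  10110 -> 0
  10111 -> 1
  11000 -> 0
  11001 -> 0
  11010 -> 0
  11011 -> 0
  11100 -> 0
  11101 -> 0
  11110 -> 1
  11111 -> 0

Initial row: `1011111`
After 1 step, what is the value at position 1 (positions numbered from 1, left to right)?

0

step 1: 0010000
position 1 holds 0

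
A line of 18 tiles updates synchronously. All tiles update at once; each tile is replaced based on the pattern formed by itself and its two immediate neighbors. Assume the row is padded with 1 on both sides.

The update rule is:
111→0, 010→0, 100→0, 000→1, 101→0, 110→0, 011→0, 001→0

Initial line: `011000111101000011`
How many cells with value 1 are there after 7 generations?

generation 1: 000010000000011000
generation 2: 011000111111000010
generation 3: 000010000000011000  (repeats generation 1; period 2)
generation 7: 000010000000011000
count of 1: 3

3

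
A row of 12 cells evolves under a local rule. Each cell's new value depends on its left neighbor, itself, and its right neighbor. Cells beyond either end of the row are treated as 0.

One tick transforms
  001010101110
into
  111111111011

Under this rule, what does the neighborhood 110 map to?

At position 10 the neighborhood is 110; the next row has 1 there.

1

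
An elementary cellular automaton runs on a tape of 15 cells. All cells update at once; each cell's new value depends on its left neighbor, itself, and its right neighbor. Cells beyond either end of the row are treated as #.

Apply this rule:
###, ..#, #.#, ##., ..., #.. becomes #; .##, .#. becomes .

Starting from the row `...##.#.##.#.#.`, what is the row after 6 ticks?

########.##.#.#

###.##.#.##.#.#
####.##.#.##.#.
#####.##.#.##.#
######.##.#.##.
#######.##.#.##
########.##.#.#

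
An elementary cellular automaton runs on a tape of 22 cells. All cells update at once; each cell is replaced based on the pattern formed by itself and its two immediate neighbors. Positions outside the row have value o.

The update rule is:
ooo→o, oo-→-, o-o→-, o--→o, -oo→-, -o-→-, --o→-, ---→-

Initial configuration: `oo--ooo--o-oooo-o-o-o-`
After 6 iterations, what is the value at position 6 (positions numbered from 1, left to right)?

o-o--o-o----oo--------
---o----o-----o-------
o---o----o-----o------
-o---o----o-----o-----
--o---o----o-----o----
o--o---o----o-----o---
position 6 holds -

-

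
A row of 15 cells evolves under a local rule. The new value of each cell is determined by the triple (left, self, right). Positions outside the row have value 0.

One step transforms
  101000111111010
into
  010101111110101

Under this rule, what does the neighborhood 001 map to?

1

At position 5 the neighborhood is 001; the next row has 1 there.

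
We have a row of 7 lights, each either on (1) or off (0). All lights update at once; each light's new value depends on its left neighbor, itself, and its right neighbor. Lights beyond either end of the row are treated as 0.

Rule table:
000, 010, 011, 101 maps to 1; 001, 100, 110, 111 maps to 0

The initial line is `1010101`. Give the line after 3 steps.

1011111

1111111
1000000
1011111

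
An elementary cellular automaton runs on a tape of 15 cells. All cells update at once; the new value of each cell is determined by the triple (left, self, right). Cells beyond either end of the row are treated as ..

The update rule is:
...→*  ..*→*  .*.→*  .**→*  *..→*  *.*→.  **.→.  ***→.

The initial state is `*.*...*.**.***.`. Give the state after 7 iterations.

iteration 1: *.*****.*..*..*
iteration 2: *.*.....*******
iteration 3: *.*******......
iteration 4: *.*......******
iteration 5: *.********.....
iteration 6: *.*.......*****
iteration 7: *.*********....

*.*********....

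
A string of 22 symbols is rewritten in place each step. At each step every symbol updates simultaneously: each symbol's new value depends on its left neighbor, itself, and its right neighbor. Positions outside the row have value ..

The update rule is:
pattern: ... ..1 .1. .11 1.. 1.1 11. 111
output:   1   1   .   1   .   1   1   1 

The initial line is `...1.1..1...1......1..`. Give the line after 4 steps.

11111..1111111111111.1

step 1: 111.1..1..11..11111..1
step 2: 1111..1..111.111111.1.
step 3: 1111.1..111111111111..
step 4: 11111..1111111111111.1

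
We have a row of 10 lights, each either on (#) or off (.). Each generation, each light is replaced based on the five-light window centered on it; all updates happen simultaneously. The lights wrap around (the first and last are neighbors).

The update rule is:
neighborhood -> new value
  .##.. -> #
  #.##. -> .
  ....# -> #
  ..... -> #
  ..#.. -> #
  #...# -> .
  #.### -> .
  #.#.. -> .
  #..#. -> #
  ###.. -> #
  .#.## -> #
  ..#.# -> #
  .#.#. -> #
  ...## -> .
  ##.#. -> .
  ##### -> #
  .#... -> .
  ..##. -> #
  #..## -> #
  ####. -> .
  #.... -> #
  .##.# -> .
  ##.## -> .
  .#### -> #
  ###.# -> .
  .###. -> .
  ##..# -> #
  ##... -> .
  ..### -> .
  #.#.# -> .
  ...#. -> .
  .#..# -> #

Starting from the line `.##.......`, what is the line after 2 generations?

.....###..

.##.######
.....###..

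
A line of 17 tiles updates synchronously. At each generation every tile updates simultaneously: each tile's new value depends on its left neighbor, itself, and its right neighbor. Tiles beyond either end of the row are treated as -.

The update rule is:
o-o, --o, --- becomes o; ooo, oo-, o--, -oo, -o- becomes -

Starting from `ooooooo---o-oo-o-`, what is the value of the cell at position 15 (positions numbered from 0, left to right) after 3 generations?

o

--------oo-o--o--
oooooooo--o--o--o
---------o--o--o-
position 15 holds o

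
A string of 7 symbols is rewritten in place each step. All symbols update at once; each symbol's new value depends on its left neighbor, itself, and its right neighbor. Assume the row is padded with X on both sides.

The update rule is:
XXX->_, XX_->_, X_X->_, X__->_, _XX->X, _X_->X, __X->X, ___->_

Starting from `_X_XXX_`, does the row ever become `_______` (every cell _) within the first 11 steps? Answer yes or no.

no

step 1: _X_X___
step 2: _X_X__X
step 3: _X_X_XX
step 4: _X_X_X_
step 5: _X_X_X_  (fixed point — unchanged through step 11)
step 11 is _X_X_X_, still not uniform _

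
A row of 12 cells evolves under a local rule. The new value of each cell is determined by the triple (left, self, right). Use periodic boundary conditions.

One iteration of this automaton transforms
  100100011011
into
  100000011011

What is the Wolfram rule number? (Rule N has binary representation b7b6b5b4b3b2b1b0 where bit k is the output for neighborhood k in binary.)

position 11: 111 → 1  (bit 7 = 1)
position 0: 110 → 1  (bit 6 = 1)
position 9: 101 → 0  (bit 5 = 0)
position 1: 100 → 0  (bit 4 = 0)
position 7: 011 → 1  (bit 3 = 1)
position 3: 010 → 0  (bit 2 = 0)
position 2: 001 → 0  (bit 1 = 0)
position 5: 000 → 0  (bit 0 = 0)
bits b7..b0 = 11001000 = 200

200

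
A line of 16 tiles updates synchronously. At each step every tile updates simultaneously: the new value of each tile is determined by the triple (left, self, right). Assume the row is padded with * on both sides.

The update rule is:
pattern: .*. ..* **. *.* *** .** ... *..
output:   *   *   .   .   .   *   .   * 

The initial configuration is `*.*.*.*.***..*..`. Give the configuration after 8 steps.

.*...*.***..**..

..*.*.*.*..*****
***.*.*.****....
....*.*.*...*..*
*..**.*.**.*****
.***..*.*..*....
.*..***.*****..*
.****...*....***
.*...*.***..**..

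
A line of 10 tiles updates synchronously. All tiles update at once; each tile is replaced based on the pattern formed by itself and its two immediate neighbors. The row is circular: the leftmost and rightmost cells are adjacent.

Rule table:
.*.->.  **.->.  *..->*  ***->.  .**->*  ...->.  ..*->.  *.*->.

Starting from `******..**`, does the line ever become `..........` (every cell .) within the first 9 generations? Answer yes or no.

generation 1: ......*.*.
generation 2: .........*
generation 3: *.........
generation 4: .*........
generation 5: ..*.......
generation 6: ...*......
generation 7: ....*.....
generation 8: .....*....
generation 9: ......*...
generation 9 is ......*..., still not uniform .

no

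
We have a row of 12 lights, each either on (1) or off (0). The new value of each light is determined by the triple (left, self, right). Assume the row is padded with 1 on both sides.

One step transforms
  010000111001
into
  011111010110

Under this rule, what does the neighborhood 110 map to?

0

At position 8 the neighborhood is 110; the next row has 0 there.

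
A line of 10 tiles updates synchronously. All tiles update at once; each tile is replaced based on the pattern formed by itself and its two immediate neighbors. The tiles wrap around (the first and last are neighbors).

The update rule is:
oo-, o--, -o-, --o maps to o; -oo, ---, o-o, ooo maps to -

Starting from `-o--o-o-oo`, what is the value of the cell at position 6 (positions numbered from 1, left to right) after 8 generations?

-oooo-o--o
----o-oooo
o--oo----o
ooo-oo--o-
--o--oooo-
-oooo---oo
----oo-o-o
o--o-o-o-o
position 6 holds o

o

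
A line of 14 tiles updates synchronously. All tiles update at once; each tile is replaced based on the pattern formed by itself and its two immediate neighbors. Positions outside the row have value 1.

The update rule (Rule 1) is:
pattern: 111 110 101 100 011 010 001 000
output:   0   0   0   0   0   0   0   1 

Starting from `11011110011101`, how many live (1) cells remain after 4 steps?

00000000000000
01111111111110
00000000000000  (repeats step 1; period 2)
step 4: 01111111111110
count of 1: 12

12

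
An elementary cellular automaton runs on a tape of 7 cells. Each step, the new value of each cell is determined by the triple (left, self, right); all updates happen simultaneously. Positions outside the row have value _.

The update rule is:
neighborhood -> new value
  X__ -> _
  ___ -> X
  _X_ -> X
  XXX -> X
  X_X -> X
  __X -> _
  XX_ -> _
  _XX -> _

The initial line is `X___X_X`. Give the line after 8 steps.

X__X__X

X_X_XXX
XXXX_X_
_XX_XX_
___X___
XX_X_XX
__XXX__
X__X__X
X__X__X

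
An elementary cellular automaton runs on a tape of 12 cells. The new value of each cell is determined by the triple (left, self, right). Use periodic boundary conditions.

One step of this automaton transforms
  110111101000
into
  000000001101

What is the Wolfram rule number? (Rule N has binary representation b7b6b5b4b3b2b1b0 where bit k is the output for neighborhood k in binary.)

22

position 4: 111 → 0  (bit 7 = 0)
position 1: 110 → 0  (bit 6 = 0)
position 2: 101 → 0  (bit 5 = 0)
position 9: 100 → 1  (bit 4 = 1)
position 0: 011 → 0  (bit 3 = 0)
position 8: 010 → 1  (bit 2 = 1)
position 11: 001 → 1  (bit 1 = 1)
position 10: 000 → 0  (bit 0 = 0)
bits b7..b0 = 00010110 = 22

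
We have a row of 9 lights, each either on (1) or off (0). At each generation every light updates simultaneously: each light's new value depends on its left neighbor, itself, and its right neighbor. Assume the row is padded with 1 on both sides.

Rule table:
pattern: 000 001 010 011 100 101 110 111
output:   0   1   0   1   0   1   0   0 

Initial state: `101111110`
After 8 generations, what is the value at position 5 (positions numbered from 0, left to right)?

1

generation 1: 011000001
generation 2: 110000011
generation 3: 000000110
generation 4: 000001101
generation 5: 000011011
generation 6: 000110110
generation 7: 001101101
generation 8: 011011011
position 5 holds 1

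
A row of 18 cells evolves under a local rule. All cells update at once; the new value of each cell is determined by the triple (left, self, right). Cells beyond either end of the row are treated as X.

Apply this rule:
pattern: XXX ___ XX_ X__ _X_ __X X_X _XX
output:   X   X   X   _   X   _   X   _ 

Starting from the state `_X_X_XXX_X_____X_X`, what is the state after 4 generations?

XXXXXXXX_XXXX_XXX_

XXXXX_XXXX_XXX_XX_
XXXXXX_XXXX_XXX_XX
XXXXXXX_XXXX_XXX_X
XXXXXXXX_XXXX_XXX_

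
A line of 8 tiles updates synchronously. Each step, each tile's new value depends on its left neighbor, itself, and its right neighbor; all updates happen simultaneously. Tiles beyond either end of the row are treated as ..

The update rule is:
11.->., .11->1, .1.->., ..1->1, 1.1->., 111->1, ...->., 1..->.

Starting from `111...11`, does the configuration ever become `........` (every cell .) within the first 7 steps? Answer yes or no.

no

step 1: 11...11.
step 2: 1...11..
step 3: ...11...
step 4: ..11....
step 5: .11.....
step 6: 11......
step 7: 1.......
step 7 is 1......., still not uniform .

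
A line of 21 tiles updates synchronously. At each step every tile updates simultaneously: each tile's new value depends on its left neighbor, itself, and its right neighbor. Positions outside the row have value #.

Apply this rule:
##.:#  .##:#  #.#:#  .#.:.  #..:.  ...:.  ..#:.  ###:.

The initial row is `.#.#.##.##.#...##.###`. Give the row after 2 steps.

#.#.#######....####..
##.##.....#....#..#..

##.##.....#....#..#..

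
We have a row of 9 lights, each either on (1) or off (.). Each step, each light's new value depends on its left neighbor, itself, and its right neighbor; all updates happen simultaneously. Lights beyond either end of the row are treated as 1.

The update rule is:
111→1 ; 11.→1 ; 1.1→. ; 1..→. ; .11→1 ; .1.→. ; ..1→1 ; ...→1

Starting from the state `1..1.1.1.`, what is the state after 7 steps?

1.1......
1...11111
1.1111111
1.1111111  (fixed point — unchanged through step 7)

1.1111111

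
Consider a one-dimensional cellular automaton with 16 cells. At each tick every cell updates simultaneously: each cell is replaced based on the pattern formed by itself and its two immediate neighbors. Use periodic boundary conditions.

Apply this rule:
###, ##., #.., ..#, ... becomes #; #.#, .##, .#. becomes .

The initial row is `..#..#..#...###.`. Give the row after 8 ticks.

##..####..#..#..

##.##.##.###.###
##..#..#..##..##
####.##.##.###.#
####..#..#..##..
.#####.##.##.###
..####..#..#..##
##.#####.##.##.#
##..####..#..#..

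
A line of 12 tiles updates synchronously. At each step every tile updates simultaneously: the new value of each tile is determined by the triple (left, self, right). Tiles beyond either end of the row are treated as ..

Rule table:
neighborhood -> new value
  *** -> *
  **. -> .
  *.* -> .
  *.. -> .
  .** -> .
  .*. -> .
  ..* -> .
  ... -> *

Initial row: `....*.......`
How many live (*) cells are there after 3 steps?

step 1: ***...******
step 2: .*..*..****.
step 3: ........**..
count of *: 2

2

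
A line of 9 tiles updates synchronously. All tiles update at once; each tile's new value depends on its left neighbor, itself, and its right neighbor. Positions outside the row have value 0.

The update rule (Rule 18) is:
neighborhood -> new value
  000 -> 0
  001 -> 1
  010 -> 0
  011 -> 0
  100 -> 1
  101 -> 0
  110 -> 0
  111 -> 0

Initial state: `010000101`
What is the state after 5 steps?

100011000

101001000
000110100
001000010
010100101
100011000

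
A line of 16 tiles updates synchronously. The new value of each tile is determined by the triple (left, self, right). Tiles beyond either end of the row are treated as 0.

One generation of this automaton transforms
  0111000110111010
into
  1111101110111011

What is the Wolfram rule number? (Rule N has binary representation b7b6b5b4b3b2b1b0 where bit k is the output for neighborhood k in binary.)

222

position 2: 111 → 1  (bit 7 = 1)
position 3: 110 → 1  (bit 6 = 1)
position 9: 101 → 0  (bit 5 = 0)
position 4: 100 → 1  (bit 4 = 1)
position 1: 011 → 1  (bit 3 = 1)
position 14: 010 → 1  (bit 2 = 1)
position 0: 001 → 1  (bit 1 = 1)
position 5: 000 → 0  (bit 0 = 0)
bits b7..b0 = 11011110 = 222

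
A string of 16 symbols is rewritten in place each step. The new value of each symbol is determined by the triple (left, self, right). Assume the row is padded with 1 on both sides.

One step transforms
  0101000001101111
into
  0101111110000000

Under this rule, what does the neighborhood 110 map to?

At position 10 the neighborhood is 110; the next row has 0 there.

0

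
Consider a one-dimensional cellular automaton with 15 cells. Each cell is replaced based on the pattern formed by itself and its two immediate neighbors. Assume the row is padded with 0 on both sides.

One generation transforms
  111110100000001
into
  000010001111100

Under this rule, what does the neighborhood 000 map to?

At position 8 the neighborhood is 000; the next row has 1 there.

1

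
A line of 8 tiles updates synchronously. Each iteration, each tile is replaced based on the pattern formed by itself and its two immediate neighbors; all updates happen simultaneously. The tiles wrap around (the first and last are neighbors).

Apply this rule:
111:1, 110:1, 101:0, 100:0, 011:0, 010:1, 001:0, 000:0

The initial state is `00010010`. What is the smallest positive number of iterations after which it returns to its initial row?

1

iteration 1: 00010010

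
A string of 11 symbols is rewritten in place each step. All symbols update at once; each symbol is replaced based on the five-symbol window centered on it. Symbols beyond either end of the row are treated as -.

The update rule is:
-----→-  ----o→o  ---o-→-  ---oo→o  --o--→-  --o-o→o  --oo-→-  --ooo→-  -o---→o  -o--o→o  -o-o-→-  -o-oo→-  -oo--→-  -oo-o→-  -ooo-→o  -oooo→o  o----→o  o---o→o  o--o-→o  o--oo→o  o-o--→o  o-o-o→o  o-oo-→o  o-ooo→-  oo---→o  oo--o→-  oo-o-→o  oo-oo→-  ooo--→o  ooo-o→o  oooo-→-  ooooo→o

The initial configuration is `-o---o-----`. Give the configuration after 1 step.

--oo--oo---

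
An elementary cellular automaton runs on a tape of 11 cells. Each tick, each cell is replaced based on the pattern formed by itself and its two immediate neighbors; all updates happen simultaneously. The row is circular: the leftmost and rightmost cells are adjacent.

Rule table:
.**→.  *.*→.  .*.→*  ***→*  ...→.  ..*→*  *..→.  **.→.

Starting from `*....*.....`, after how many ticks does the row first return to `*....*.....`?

tick 1: *...**....*
tick 2: ...*.....*.
tick 3: ..**....**.
tick 4: .*.....*...
tick 5: **....**...
tick 6: .....*....*
tick 7: ....**...**
tick 8: ...*....*..
tick 9: ..**...**..
tick 10: .*....*....
tick 11: **...**....
tick 12: ....*.....*
tick 13: ...**....**
tick 14: ..*.....*..
tick 15: .**....**..
tick 16: *.....*....
tick 17: *....**...*
tick 18: ....*....*.
tick 19: ...**...**.
tick 20: ..*....*...
tick 21: .**...**...
tick 22: *....*.....

22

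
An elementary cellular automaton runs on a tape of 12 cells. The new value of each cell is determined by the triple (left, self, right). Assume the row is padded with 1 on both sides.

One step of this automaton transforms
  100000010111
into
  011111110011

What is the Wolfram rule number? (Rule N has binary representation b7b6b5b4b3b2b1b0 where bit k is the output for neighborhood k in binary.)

151

position 10: 111 → 1  (bit 7 = 1)
position 0: 110 → 0  (bit 6 = 0)
position 8: 101 → 0  (bit 5 = 0)
position 1: 100 → 1  (bit 4 = 1)
position 9: 011 → 0  (bit 3 = 0)
position 7: 010 → 1  (bit 2 = 1)
position 6: 001 → 1  (bit 1 = 1)
position 2: 000 → 1  (bit 0 = 1)
bits b7..b0 = 10010111 = 151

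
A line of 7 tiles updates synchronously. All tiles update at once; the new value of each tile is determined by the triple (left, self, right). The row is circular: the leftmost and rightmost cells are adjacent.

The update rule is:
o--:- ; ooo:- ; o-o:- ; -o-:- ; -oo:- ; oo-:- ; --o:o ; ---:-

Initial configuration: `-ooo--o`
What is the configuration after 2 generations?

-----o-
----o--

----o--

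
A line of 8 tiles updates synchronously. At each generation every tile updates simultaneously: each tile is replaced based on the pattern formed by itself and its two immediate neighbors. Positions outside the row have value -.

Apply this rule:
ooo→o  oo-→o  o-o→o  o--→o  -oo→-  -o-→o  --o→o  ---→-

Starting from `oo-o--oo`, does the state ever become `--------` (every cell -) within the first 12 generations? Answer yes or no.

no

-ooooo-o
o-oooooo
oo-ooooo
-oo-oooo
o-oo-ooo
oo-oo-oo
-oo-oo-o
o-oo-ooo  (repeats generation 5; period 3)
generation 12: oo-oo-oo
generation 12 is oo-oo-oo, still not uniform -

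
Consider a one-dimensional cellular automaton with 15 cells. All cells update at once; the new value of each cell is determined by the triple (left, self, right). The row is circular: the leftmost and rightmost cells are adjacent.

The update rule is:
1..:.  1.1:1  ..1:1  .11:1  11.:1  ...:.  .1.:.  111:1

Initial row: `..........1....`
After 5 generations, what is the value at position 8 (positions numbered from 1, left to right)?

.

generation 1: .........1.....
generation 2: ........1......
generation 3: .......1.......
generation 4: ......1........
generation 5: .....1.........
position 8 holds .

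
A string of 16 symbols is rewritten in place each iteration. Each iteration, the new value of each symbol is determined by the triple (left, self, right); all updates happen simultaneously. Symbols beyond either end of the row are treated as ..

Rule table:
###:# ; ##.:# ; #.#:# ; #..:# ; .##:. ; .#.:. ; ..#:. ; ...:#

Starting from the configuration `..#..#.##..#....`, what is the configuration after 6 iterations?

#..#..#.##..####
.#..#..#.##..###
..#..#..#.##..##
#..#..#..#.##..#
.#..#..#..#.##..
..#..#..#..#.###

..#..#..#..#.###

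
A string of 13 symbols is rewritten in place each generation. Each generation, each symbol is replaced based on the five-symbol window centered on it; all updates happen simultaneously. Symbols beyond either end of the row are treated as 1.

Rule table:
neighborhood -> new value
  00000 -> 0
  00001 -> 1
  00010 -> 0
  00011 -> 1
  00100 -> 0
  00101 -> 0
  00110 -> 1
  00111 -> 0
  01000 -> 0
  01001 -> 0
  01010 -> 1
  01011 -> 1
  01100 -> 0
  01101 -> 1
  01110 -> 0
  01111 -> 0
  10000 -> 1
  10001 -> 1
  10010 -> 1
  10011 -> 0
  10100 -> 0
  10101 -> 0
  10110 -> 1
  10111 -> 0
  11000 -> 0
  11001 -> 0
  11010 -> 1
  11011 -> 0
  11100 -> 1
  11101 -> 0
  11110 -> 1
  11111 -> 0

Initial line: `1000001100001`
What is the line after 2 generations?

0101001000000

1010111001110
0101001000000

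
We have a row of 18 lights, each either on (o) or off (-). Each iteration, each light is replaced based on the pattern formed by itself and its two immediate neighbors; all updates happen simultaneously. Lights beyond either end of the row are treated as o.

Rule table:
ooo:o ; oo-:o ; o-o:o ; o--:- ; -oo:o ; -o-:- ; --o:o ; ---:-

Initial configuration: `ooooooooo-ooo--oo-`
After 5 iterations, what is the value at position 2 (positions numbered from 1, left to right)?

o

iteration 1: ooooooooooooo-oooo
iteration 2: oooooooooooooooooo
iteration 3: oooooooooooooooooo  (fixed point — unchanged through iteration 5)
position 2 holds o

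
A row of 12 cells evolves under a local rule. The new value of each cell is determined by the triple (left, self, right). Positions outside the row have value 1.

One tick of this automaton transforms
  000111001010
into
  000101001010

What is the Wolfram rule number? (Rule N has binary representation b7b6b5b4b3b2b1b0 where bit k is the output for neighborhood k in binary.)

position 4: 111 → 0  (bit 7 = 0)
position 5: 110 → 1  (bit 6 = 1)
position 9: 101 → 0  (bit 5 = 0)
position 0: 100 → 0  (bit 4 = 0)
position 3: 011 → 1  (bit 3 = 1)
position 8: 010 → 1  (bit 2 = 1)
position 2: 001 → 0  (bit 1 = 0)
position 1: 000 → 0  (bit 0 = 0)
bits b7..b0 = 01001100 = 76

76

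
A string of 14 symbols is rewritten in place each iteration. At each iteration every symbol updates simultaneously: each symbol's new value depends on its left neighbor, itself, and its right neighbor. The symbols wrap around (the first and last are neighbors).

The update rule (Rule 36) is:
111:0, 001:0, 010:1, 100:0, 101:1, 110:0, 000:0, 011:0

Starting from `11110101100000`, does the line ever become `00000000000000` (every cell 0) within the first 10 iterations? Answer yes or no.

00001110000000
00000000000000
all cells are 0 at iteration 2

yes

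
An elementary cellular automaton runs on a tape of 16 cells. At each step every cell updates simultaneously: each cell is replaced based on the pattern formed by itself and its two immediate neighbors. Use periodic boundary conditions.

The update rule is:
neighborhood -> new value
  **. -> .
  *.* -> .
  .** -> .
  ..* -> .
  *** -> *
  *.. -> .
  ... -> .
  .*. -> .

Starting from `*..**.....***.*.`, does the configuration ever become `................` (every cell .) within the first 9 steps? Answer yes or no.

yes

step 1: ...........*....
step 2: ................
all cells are . at step 2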